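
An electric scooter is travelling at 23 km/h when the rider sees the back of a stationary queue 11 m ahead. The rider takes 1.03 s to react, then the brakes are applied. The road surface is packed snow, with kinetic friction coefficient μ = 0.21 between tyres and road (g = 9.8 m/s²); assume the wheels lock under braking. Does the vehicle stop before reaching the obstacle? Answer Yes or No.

23 km/h ÷ 3.6 = 6.3889 m/s.
a = μg = 0.21 × 9.8 = 2.058 m/s².
Reaction distance = 6.3889 × 1.03 = 6.581 m.
Braking distance = v²/(2a) = 40.818 / 4.116 = 9.917 m.
Total stopping distance = 6.581 + 9.917 = 16.498 m, vs 11 m available — it cannot stop in time and overshoots by 16.498 − 11 = 5.498 m.

No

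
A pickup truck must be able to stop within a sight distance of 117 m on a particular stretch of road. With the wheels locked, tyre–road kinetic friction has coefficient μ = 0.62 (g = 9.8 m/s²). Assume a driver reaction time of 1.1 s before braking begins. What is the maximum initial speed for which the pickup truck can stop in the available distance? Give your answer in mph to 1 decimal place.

Maximum speed ≈ 70.7 mph

a = μg = 0.62 × 9.8 = 6.076 m/s².
Stopping distance: v·t_r + v²/(2a) = 117 with t_r = 1.1 s and a = 6.076 m/s².
So v² + 13.367 v − 1421.78 = 0.
Positive root: v = −a·t_r + √((a·t_r)² + 2a·d) = −6.684 + √(44.676 + 1421.78) = 31.6103 m/s.
31.6103 m/s ÷ 0.44704 = 70.710 mph.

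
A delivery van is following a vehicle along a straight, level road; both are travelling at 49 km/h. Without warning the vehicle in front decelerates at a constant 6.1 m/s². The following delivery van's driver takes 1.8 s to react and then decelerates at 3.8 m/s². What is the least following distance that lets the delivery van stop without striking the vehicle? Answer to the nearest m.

49 km/h ÷ 3.6 = 13.6111 m/s.
Leader travels v²/(2a_L) = 185.262 / 12.200 = 15.185 m before stopping.
Follower covers v·t_r = 13.6111 × 1.8 = 24.500 m while reacting, then v²/(2a_F) = 185.262 / 7.600 = 24.377 m while braking, for a total of 24.500 + 24.377 = 48.877 m.
Since a_F ≤ a_L and the follower starts braking later, the follower is never slower than the leader, so the closest approach is when both have stopped.
Minimum gap = 48.877 − 15.185 = 33.692 m.

Minimum gap ≈ 34 m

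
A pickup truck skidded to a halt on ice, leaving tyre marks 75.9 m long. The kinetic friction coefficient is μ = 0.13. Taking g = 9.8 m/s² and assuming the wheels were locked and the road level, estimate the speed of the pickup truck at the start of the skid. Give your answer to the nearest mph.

Deceleration a = μg = 0.13 × 9.8 = 1.274 m/s².
v = √(2a·d) = √(2 × 1.274 × 75.9) = √193.393 = 13.9066 m/s.
= 13.9066 ÷ 0.44704 = 31.108 mph.

Initial speed ≈ 31 mph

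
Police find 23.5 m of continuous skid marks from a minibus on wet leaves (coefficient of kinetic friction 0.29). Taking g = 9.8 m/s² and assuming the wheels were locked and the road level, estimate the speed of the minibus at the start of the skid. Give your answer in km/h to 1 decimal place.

Initial speed ≈ 41.6 km/h

Deceleration a = μg = 0.29 × 9.8 = 2.842 m/s².
v = √(2a·d) = √(2 × 2.842 × 23.5) = √133.574 = 11.5574 m/s.
= 11.5574 × 3.6 = 41.607 km/h.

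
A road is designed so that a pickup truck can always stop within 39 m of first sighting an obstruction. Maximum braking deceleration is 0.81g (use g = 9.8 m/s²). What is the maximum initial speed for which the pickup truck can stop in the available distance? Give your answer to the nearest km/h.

Maximum speed ≈ 90 km/h

a = 0.81 × 9.8 = 7.938 m/s².
v²/(2a) = d ⇒ v = √(2 × 7.938 × 39) = √619.16 = 24.8829 m/s.
24.8829 m/s × 3.6 = 89.578 km/h.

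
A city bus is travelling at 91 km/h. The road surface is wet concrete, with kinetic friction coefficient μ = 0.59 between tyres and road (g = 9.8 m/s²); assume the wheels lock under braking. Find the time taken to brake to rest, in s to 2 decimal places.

Braking time ≈ 4.37 s

91 km/h ÷ 3.6 = 25.2778 m/s.
a = μg = 0.59 × 9.8 = 5.782 m/s².
Braking time = v/a = 25.2778 / 5.782 = 4.372 s.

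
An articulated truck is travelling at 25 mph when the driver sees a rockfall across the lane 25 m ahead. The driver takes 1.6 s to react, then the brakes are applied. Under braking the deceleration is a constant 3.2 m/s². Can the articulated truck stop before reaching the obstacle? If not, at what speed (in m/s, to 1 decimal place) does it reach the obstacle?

25 mph × 0.44704 = 11.1760 m/s.
Reaction distance = 11.1760 × 1.6 = 17.882 m.
Braking distance needed to stop: v²/(2a) = 124.903 / 6.400 = 19.516 m, so total needed = 17.882 + 19.516 = 37.398 m > 25 m — it cannot stop.
Distance remaining when braking begins: 25 − 17.882 = 7.118 m.
v² = v₀² − 2a·d = 124.903 − 2 × 3.200 × 7.118 = 79.348 m²/s².
v = √79.348 = 8.908 m/s.

No — it strikes the obstacle at 8.9 m/s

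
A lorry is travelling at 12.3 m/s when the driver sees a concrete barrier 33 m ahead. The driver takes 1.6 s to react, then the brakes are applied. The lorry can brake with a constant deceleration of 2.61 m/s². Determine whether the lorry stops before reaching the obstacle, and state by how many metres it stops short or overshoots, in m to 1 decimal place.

No — it overshoots by 15.7 m

Reaction distance = 12.3000 × 1.6 = 19.680 m.
Braking distance = v²/(2a) = 151.290 / 5.220 = 28.983 m.
Total stopping distance = 19.680 + 28.983 = 48.663 m, vs 33 m available — it cannot stop in time and overshoots by 48.663 − 33 = 15.663 m.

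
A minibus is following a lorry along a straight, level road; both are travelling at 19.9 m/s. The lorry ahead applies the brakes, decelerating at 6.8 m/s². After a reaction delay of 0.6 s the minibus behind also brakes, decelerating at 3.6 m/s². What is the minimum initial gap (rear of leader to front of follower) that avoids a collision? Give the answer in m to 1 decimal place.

Leader travels v²/(2a_L) = 396.010 / 13.600 = 29.118 m before stopping.
Follower covers v·t_r = 19.9000 × 0.6 = 11.940 m while reacting, then v²/(2a_F) = 396.010 / 7.200 = 55.001 m while braking, for a total of 11.940 + 55.001 = 66.941 m.
Since a_F ≤ a_L and the follower starts braking later, the follower is never slower than the leader, so the closest approach is when both have stopped.
Minimum gap = 66.941 − 29.118 = 37.823 m.

Minimum gap ≈ 37.8 m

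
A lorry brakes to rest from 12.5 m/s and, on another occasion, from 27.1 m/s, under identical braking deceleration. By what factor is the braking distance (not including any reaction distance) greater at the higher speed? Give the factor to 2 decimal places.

Braking distance d = v²/(2a), so with a fixed, d ∝ v².
Factor = (27.1/12.5)² = 2.1680² = 4.7002.

Factor ≈ 4.70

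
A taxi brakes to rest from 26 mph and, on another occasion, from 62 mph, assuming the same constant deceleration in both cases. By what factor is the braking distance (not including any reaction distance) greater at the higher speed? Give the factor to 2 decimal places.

Factor ≈ 5.69

Braking distance d = v²/(2a), so with a fixed, d ∝ v².
Factor = (62/26)² = 2.3846² = 5.6863.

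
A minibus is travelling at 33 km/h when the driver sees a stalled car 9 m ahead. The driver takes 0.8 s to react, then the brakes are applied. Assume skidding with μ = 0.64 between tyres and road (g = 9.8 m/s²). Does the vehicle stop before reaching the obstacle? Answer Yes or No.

No

33 km/h ÷ 3.6 = 9.1667 m/s.
a = μg = 0.64 × 9.8 = 6.272 m/s².
Reaction distance = 9.1667 × 0.8 = 7.333 m.
Braking distance = v²/(2a) = 84.028 / 12.544 = 6.699 m.
Total stopping distance = 7.333 + 6.699 = 14.032 m, vs 9 m available — it cannot stop in time and overshoots by 14.032 − 9 = 5.032 m.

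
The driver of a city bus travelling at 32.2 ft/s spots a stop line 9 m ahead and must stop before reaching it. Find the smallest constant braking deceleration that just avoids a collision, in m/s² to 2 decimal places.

Required deceleration ≈ 5.35 m/s²

32.2 ft/s × 0.3048 = 9.8146 m/s.
v² = 2a·d ⇒ a = v²/(2d) = 9.8146² / (2 × 9.000) = 96.326 / 18.000 = 5.3514 m/s².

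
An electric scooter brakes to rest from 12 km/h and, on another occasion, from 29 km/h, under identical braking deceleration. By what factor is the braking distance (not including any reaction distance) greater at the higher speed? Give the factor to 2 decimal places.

Factor ≈ 5.84

Braking distance d = v²/(2a), so with a fixed, d ∝ v².
Factor = (29/12)² = 2.4167² = 5.8404.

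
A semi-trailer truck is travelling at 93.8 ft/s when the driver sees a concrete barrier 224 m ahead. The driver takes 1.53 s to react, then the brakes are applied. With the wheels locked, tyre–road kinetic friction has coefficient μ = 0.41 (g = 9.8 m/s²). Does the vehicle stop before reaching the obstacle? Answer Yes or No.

93.8 ft/s × 0.3048 = 28.5902 m/s.
a = μg = 0.41 × 9.8 = 4.018 m/s².
Reaction distance = 28.5902 × 1.53 = 43.743 m.
Braking distance = v²/(2a) = 817.400 / 8.036 = 101.717 m.
Total stopping distance = 43.743 + 101.717 = 145.460 m, vs 224 m available — it stops with 224 − 145.460 = 78.540 m to spare.

Yes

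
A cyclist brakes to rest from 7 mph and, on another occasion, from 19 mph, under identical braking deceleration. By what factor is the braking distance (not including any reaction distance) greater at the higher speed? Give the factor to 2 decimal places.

Braking distance d = v²/(2a), so with a fixed, d ∝ v².
Factor = (19/7)² = 2.7143² = 7.3674.

Factor ≈ 7.37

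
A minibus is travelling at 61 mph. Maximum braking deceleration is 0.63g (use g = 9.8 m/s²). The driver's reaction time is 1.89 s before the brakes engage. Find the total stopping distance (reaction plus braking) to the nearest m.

61 mph × 0.44704 = 27.2694 m/s.
a = 0.63 × 9.8 = 6.174 m/s².
Reaction distance = v·t_r = 27.2694 × 1.89 = 51.539 m.
Braking distance = v²/(2a) = 27.2694² / (2 × 6.174) = 743.620 / 12.348 = 60.222 m.
Total = 51.539 + 60.222 = 111.761 m.

Total stopping distance ≈ 112 m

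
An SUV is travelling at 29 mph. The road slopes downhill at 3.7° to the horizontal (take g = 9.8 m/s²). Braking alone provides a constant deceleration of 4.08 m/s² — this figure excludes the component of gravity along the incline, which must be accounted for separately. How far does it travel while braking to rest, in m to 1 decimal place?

Braking distance ≈ 24.4 m

29 mph × 0.44704 = 12.9642 m/s.
Gravity along the downhill slope reduces the braking deceleration: a_eff = 4.080 − 9.8·sin 3.7° = 4.080 − 0.632 = 3.448 m/s².
Braking distance = v²/(2a) = 12.9642² / (2 × 3.448) = 168.070 / 6.896 = 24.372 m.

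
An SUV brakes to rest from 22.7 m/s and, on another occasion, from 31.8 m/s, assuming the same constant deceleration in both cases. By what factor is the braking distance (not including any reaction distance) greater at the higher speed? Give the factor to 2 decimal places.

Braking distance d = v²/(2a), so with a fixed, d ∝ v².
Factor = (31.8/22.7)² = 1.4009² = 1.9625.

Factor ≈ 1.96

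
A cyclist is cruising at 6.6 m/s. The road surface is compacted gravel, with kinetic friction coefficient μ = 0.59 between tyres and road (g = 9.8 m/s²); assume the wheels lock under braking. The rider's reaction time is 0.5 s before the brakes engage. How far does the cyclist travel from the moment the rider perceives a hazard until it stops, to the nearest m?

Total stopping distance ≈ 7 m

a = μg = 0.59 × 9.8 = 5.782 m/s².
Reaction distance = v·t_r = 6.6000 × 0.5 = 3.300 m.
Braking distance = v²/(2a) = 6.6000² / (2 × 5.782) = 43.560 / 11.564 = 3.767 m.
Total = 3.300 + 3.767 = 7.067 m.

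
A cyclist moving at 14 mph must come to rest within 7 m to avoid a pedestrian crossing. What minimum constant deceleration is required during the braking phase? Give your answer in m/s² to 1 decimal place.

14 mph × 0.44704 = 6.2586 m/s.
v² = 2a·d ⇒ a = v²/(2d) = 6.2586² / (2 × 7.000) = 39.170 / 14.000 = 2.7979 m/s².

Required deceleration ≈ 2.8 m/s²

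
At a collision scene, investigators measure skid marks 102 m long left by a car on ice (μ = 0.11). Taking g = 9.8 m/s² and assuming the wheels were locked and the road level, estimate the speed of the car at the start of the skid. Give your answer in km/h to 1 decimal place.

Deceleration a = μg = 0.11 × 9.8 = 1.078 m/s².
v = √(2a·d) = √(2 × 1.078 × 102) = √219.912 = 14.8294 m/s.
= 14.8294 × 3.6 = 53.386 km/h.

Initial speed ≈ 53.4 km/h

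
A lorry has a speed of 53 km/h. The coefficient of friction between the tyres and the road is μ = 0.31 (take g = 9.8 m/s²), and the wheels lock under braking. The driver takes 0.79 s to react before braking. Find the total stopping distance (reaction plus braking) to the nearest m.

53 km/h ÷ 3.6 = 14.7222 m/s.
a = μg = 0.31 × 9.8 = 3.038 m/s².
Reaction distance = v·t_r = 14.7222 × 0.79 = 11.631 m.
Braking distance = v²/(2a) = 14.7222² / (2 × 3.038) = 216.743 / 6.076 = 35.672 m.
Total = 11.631 + 35.672 = 47.303 m.

Total stopping distance ≈ 47 m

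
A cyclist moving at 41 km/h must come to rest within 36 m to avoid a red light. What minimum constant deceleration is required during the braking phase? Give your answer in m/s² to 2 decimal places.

Required deceleration ≈ 1.80 m/s²

41 km/h ÷ 3.6 = 11.3889 m/s.
v² = 2a·d ⇒ a = v²/(2d) = 11.3889² / (2 × 36.000) = 129.707 / 72.000 = 1.8015 m/s².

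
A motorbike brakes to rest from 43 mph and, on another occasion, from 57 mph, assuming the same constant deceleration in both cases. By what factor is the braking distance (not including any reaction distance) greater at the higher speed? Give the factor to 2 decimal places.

Braking distance d = v²/(2a), so with a fixed, d ∝ v².
Factor = (57/43)² = 1.3256² = 1.7572.

Factor ≈ 1.76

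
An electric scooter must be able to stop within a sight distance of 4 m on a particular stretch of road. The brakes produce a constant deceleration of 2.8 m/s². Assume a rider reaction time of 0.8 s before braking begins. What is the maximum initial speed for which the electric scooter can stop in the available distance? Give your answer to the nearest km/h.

Stopping distance: v·t_r + v²/(2a) = 4 with t_r = 0.8 s and a = 2.800 m/s².
So v² + 4.480 v − 22.40 = 0.
Positive root: v = −a·t_r + √((a·t_r)² + 2a·d) = −2.240 + √(5.018 + 22.40) = 2.9962 m/s.
2.9962 m/s × 3.6 = 10.786 km/h.

Maximum speed ≈ 11 km/h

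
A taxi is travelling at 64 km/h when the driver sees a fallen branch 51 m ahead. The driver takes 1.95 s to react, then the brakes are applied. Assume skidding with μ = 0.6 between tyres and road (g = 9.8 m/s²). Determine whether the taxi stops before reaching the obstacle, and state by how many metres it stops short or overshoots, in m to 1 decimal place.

64 km/h ÷ 3.6 = 17.7778 m/s.
a = μg = 0.6 × 9.8 = 5.880 m/s².
Reaction distance = 17.7778 × 1.95 = 34.667 m.
Braking distance = v²/(2a) = 316.050 / 11.760 = 26.875 m.
Total stopping distance = 34.667 + 26.875 = 61.542 m, vs 51 m available — it cannot stop in time and overshoots by 61.542 − 51 = 10.542 m.

No — it overshoots by 10.5 m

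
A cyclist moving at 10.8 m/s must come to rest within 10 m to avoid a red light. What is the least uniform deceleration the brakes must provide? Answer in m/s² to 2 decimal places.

Required deceleration ≈ 5.83 m/s²

v² = 2a·d ⇒ a = v²/(2d) = 10.8000² / (2 × 10.000) = 116.640 / 20.000 = 5.8320 m/s².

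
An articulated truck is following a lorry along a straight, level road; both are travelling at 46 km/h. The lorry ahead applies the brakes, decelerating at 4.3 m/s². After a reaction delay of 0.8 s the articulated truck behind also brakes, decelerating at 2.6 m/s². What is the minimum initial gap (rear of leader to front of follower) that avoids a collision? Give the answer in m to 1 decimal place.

46 km/h ÷ 3.6 = 12.7778 m/s.
Leader travels v²/(2a_L) = 163.272 / 8.600 = 18.985 m before stopping.
Follower covers v·t_r = 12.7778 × 0.8 = 10.222 m while reacting, then v²/(2a_F) = 163.272 / 5.200 = 31.398 m while braking, for a total of 10.222 + 31.398 = 41.620 m.
Since a_F ≤ a_L and the follower starts braking later, the follower is never slower than the leader, so the closest approach is when both have stopped.
Minimum gap = 41.620 − 18.985 = 22.635 m.

Minimum gap ≈ 22.6 m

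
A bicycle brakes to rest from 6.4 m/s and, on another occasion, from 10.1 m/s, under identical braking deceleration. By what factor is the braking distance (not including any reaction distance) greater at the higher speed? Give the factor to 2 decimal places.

Factor ≈ 2.49

Braking distance d = v²/(2a), so with a fixed, d ∝ v².
Factor = (10.1/6.4)² = 1.5781² = 2.4904.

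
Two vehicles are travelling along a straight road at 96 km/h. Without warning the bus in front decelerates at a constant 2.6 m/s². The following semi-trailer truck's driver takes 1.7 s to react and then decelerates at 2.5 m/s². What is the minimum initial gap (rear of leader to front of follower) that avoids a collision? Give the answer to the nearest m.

96 km/h ÷ 3.6 = 26.6667 m/s.
Leader travels v²/(2a_L) = 711.113 / 5.200 = 136.752 m before stopping.
Follower covers v·t_r = 26.6667 × 1.7 = 45.333 m while reacting, then v²/(2a_F) = 711.113 / 5.000 = 142.223 m while braking, for a total of 45.333 + 142.223 = 187.556 m.
Since a_F ≤ a_L and the follower starts braking later, the follower is never slower than the leader, so the closest approach is when both have stopped.
Minimum gap = 187.556 − 136.752 = 50.804 m.

Minimum gap ≈ 51 m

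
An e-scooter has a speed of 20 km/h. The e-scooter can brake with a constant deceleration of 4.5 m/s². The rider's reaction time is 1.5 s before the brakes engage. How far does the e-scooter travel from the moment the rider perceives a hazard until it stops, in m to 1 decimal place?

20 km/h ÷ 3.6 = 5.5556 m/s.
Reaction distance = v·t_r = 5.5556 × 1.5 = 8.333 m.
Braking distance = v²/(2a) = 5.5556² / (2 × 4.500) = 30.865 / 9.000 = 3.429 m.
Total = 8.333 + 3.429 = 11.762 m.

Total stopping distance ≈ 11.8 m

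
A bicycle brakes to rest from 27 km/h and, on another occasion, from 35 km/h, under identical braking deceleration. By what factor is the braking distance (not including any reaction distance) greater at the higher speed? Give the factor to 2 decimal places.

Braking distance d = v²/(2a), so with a fixed, d ∝ v².
Factor = (35/27)² = 1.2963² = 1.6804.

Factor ≈ 1.68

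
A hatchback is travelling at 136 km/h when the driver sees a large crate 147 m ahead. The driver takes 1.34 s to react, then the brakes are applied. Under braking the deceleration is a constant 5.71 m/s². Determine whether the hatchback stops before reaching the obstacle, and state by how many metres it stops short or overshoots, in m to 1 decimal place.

No — it overshoots by 28.6 m

136 km/h ÷ 3.6 = 37.7778 m/s.
Reaction distance = 37.7778 × 1.34 = 50.622 m.
Braking distance = v²/(2a) = 1427.162 / 11.420 = 124.970 m.
Total stopping distance = 50.622 + 124.970 = 175.592 m, vs 147 m available — it cannot stop in time and overshoots by 175.592 − 147 = 28.592 m.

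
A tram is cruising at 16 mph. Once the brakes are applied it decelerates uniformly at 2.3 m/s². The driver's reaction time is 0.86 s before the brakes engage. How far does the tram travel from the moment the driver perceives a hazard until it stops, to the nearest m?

16 mph × 0.44704 = 7.1526 m/s.
Reaction distance = v·t_r = 7.1526 × 0.86 = 6.151 m.
Braking distance = v²/(2a) = 7.1526² / (2 × 2.300) = 51.160 / 4.600 = 11.122 m.
Total = 6.151 + 11.122 = 17.273 m.

Total stopping distance ≈ 17 m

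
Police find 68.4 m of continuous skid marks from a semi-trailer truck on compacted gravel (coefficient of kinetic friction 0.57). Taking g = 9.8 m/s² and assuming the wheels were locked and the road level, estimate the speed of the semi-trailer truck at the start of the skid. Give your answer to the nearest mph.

Initial speed ≈ 62 mph

Deceleration a = μg = 0.57 × 9.8 = 5.586 m/s².
v = √(2a·d) = √(2 × 5.586 × 68.4) = √764.165 = 27.6435 m/s.
= 27.6435 ÷ 0.44704 = 61.837 mph.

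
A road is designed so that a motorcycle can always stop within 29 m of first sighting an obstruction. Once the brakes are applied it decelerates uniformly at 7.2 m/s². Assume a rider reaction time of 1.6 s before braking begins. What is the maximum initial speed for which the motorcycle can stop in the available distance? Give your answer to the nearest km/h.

Stopping distance: v·t_r + v²/(2a) = 29 with t_r = 1.6 s and a = 7.200 m/s².
So v² + 23.040 v − 417.60 = 0.
Positive root: v = −a·t_r + √((a·t_r)² + 2a·d) = −11.520 + √(132.710 + 417.60) = 11.9387 m/s.
11.9387 m/s × 3.6 = 42.979 km/h.

Maximum speed ≈ 43 km/h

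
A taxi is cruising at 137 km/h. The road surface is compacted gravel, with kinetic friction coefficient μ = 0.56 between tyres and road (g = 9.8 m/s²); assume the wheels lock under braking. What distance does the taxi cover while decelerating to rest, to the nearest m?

Braking distance ≈ 132 m

137 km/h ÷ 3.6 = 38.0556 m/s.
a = μg = 0.56 × 9.8 = 5.488 m/s².
Braking distance = v²/(2a) = 38.0556² / (2 × 5.488) = 1448.229 / 10.976 = 131.945 m.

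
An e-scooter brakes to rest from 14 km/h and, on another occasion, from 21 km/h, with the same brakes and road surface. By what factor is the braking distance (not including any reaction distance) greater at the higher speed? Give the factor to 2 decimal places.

Braking distance d = v²/(2a), so with a fixed, d ∝ v².
Factor = (21/14)² = 1.5000² = 2.2500.

Factor ≈ 2.25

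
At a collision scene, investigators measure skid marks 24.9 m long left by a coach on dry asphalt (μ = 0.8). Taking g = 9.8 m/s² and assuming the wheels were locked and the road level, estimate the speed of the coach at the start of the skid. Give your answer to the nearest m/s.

Deceleration a = μg = 0.8 × 9.8 = 7.840 m/s².
v = √(2a·d) = √(2 × 7.840 × 24.9) = √390.432 = 19.7594 m/s.

Initial speed ≈ 20 m/s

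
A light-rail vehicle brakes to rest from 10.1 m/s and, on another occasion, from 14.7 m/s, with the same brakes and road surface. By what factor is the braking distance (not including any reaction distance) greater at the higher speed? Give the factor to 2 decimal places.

Braking distance d = v²/(2a), so with a fixed, d ∝ v².
Factor = (14.7/10.1)² = 1.4554² = 2.1182.

Factor ≈ 2.12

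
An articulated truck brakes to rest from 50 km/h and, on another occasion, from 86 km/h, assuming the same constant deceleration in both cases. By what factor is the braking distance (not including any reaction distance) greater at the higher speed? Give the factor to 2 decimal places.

Factor ≈ 2.96

Braking distance d = v²/(2a), so with a fixed, d ∝ v².
Factor = (86/50)² = 1.7200² = 2.9584.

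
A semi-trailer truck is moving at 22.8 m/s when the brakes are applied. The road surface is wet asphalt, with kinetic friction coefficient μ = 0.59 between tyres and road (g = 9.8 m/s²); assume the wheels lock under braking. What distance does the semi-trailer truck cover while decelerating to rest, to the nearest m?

Braking distance ≈ 45 m

a = μg = 0.59 × 9.8 = 5.782 m/s².
Braking distance = v²/(2a) = 22.8000² / (2 × 5.782) = 519.840 / 11.564 = 44.953 m.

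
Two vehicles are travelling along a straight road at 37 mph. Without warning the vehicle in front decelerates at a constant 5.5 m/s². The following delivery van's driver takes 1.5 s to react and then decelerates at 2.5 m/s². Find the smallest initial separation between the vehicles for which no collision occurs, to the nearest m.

37 mph × 0.44704 = 16.5405 m/s.
Leader travels v²/(2a_L) = 273.588 / 11.000 = 24.872 m before stopping.
Follower covers v·t_r = 16.5405 × 1.5 = 24.811 m while reacting, then v²/(2a_F) = 273.588 / 5.000 = 54.718 m while braking, for a total of 24.811 + 54.718 = 79.529 m.
Since a_F ≤ a_L and the follower starts braking later, the follower is never slower than the leader, so the closest approach is when both have stopped.
Minimum gap = 79.529 − 24.872 = 54.657 m.

Minimum gap ≈ 55 m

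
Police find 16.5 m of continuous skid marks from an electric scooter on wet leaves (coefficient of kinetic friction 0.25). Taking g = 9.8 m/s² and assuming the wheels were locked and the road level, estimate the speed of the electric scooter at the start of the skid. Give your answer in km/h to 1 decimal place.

Deceleration a = μg = 0.25 × 9.8 = 2.450 m/s².
v = √(2a·d) = √(2 × 2.450 × 16.5) = √80.850 = 8.9917 m/s.
= 8.9917 × 3.6 = 32.370 km/h.

Initial speed ≈ 32.4 km/h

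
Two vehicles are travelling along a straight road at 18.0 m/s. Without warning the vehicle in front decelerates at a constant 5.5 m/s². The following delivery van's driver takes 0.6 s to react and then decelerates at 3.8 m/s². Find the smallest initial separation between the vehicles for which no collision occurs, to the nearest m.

Leader travels v²/(2a_L) = 324.000 / 11.000 = 29.455 m before stopping.
Follower covers v·t_r = 18.0000 × 0.6 = 10.800 m while reacting, then v²/(2a_F) = 324.000 / 7.600 = 42.632 m while braking, for a total of 10.800 + 42.632 = 53.432 m.
Since a_F ≤ a_L and the follower starts braking later, the follower is never slower than the leader, so the closest approach is when both have stopped.
Minimum gap = 53.432 − 29.455 = 23.977 m.

Minimum gap ≈ 24 m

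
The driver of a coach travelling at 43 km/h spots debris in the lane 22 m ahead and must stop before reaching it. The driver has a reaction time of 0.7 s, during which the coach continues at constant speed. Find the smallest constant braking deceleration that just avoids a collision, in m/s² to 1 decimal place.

43 km/h ÷ 3.6 = 11.9444 m/s.
Distance covered during reaction = 11.9444 × 0.7 = 8.361 m.
Distance available for braking: 22 − 8.361 = 13.639 m.
v² = 2a·d ⇒ a = v²/(2d) = 11.9444² / (2 × 13.639) = 142.669 / 27.278 = 5.2302 m/s².

Required deceleration ≈ 5.2 m/s²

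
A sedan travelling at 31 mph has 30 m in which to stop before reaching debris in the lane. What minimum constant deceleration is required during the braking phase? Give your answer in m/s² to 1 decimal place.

Required deceleration ≈ 3.2 m/s²

31 mph × 0.44704 = 13.8582 m/s.
v² = 2a·d ⇒ a = v²/(2d) = 13.8582² / (2 × 30.000) = 192.050 / 60.000 = 3.2008 m/s².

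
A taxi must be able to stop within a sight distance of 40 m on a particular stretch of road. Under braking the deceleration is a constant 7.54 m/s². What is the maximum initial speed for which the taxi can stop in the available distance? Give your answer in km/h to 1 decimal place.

v²/(2a) = d ⇒ v = √(2 × 7.540 × 40) = √603.20 = 24.5601 m/s.
24.5601 m/s × 3.6 = 88.416 km/h.

Maximum speed ≈ 88.4 km/h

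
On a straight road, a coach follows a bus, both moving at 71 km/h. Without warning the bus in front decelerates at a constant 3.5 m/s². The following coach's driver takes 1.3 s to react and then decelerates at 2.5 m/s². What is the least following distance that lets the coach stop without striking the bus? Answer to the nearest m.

71 km/h ÷ 3.6 = 19.7222 m/s.
Leader travels v²/(2a_L) = 388.965 / 7.000 = 55.566 m before stopping.
Follower covers v·t_r = 19.7222 × 1.3 = 25.639 m while reacting, then v²/(2a_F) = 388.965 / 5.000 = 77.793 m while braking, for a total of 25.639 + 77.793 = 103.432 m.
Since a_F ≤ a_L and the follower starts braking later, the follower is never slower than the leader, so the closest approach is when both have stopped.
Minimum gap = 103.432 − 55.566 = 47.866 m.

Minimum gap ≈ 48 m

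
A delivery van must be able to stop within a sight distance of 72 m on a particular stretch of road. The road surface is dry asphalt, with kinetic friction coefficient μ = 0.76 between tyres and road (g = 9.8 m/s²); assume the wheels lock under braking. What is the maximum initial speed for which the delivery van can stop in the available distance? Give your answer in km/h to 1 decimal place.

Maximum speed ≈ 117.9 km/h

a = μg = 0.76 × 9.8 = 7.448 m/s².
v²/(2a) = d ⇒ v = √(2 × 7.448 × 72) = √1072.51 = 32.7492 m/s.
32.7492 m/s × 3.6 = 117.897 km/h.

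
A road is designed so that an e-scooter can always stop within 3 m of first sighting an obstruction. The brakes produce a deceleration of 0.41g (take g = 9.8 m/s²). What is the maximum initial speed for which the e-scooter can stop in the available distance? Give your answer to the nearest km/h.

a = 0.41 × 9.8 = 4.018 m/s².
v²/(2a) = d ⇒ v = √(2 × 4.018 × 3) = √24.11 = 4.9102 m/s.
4.9102 m/s × 3.6 = 17.677 km/h.

Maximum speed ≈ 18 km/h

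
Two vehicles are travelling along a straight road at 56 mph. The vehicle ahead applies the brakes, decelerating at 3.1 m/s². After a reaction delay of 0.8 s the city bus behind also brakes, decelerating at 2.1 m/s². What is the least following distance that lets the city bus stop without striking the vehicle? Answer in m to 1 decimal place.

56 mph × 0.44704 = 25.0342 m/s.
Leader travels v²/(2a_L) = 626.711 / 6.200 = 101.082 m before stopping.
Follower covers v·t_r = 25.0342 × 0.8 = 20.027 m while reacting, then v²/(2a_F) = 626.711 / 4.200 = 149.217 m while braking, for a total of 20.027 + 149.217 = 169.244 m.
Since a_F ≤ a_L and the follower starts braking later, the follower is never slower than the leader, so the closest approach is when both have stopped.
Minimum gap = 169.244 − 101.082 = 68.162 m.

Minimum gap ≈ 68.2 m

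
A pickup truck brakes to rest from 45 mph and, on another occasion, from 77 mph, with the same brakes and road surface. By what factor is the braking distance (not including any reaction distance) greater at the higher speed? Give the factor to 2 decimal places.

Braking distance d = v²/(2a), so with a fixed, d ∝ v².
Factor = (77/45)² = 1.7111² = 2.9279.

Factor ≈ 2.93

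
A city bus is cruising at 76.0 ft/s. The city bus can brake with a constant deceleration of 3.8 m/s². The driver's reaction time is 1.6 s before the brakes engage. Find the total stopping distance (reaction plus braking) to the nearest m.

Total stopping distance ≈ 108 m

76 ft/s × 0.3048 = 23.1648 m/s.
Reaction distance = v·t_r = 23.1648 × 1.6 = 37.064 m.
Braking distance = v²/(2a) = 23.1648² / (2 × 3.800) = 536.608 / 7.600 = 70.606 m.
Total = 37.064 + 70.606 = 107.670 m.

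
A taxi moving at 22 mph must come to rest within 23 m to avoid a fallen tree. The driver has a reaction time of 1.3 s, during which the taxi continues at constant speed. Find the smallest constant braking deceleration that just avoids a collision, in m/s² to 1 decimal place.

22 mph × 0.44704 = 9.8349 m/s.
Distance covered during reaction = 9.8349 × 1.3 = 12.785 m.
Distance available for braking: 23 − 12.785 = 10.215 m.
v² = 2a·d ⇒ a = v²/(2d) = 9.8349² / (2 × 10.215) = 96.725 / 20.430 = 4.7345 m/s².

Required deceleration ≈ 4.7 m/s²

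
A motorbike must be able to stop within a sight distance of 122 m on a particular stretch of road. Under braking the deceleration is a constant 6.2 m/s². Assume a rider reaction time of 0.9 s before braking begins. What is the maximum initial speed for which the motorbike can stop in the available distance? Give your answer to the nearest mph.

Maximum speed ≈ 75 mph

Stopping distance: v·t_r + v²/(2a) = 122 with t_r = 0.9 s and a = 6.200 m/s².
So v² + 11.160 v − 1512.80 = 0.
Positive root: v = −a·t_r + √((a·t_r)² + 2a·d) = −5.580 + √(31.136 + 1512.80) = 33.7130 m/s.
33.7130 m/s ÷ 0.44704 = 75.414 mph.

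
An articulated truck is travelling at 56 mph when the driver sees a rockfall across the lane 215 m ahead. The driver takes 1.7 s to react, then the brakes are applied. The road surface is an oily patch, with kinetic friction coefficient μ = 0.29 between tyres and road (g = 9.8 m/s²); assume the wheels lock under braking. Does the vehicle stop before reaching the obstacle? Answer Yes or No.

Yes

56 mph × 0.44704 = 25.0342 m/s.
a = μg = 0.29 × 9.8 = 2.842 m/s².
Reaction distance = 25.0342 × 1.7 = 42.558 m.
Braking distance = v²/(2a) = 626.711 / 5.684 = 110.259 m.
Total stopping distance = 42.558 + 110.259 = 152.817 m, vs 215 m available — it stops with 215 − 152.817 = 62.183 m to spare.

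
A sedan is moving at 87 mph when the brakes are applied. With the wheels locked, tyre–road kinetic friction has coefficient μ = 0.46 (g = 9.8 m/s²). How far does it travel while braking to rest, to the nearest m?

87 mph × 0.44704 = 38.8925 m/s.
a = μg = 0.46 × 9.8 = 4.508 m/s².
Braking distance = v²/(2a) = 38.8925² / (2 × 4.508) = 1512.627 / 9.016 = 167.771 m.

Braking distance ≈ 168 m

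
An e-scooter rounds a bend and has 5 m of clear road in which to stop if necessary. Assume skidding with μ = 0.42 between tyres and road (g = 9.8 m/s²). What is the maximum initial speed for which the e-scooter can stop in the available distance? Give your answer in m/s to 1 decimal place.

a = μg = 0.42 × 9.8 = 4.116 m/s².
v²/(2a) = d ⇒ v = √(2 × 4.116 × 5) = √41.16 = 6.4156 m/s.

Maximum speed ≈ 6.4 m/s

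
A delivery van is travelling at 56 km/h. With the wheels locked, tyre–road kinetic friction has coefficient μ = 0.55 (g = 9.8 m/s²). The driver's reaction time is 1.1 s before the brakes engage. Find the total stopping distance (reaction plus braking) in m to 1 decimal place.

Total stopping distance ≈ 39.6 m

56 km/h ÷ 3.6 = 15.5556 m/s.
a = μg = 0.55 × 9.8 = 5.390 m/s².
Reaction distance = v·t_r = 15.5556 × 1.1 = 17.111 m.
Braking distance = v²/(2a) = 15.5556² / (2 × 5.390) = 241.977 / 10.780 = 22.447 m.
Total = 17.111 + 22.447 = 39.558 m.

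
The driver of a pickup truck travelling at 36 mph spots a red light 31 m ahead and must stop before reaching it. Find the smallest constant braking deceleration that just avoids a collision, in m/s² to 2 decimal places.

36 mph × 0.44704 = 16.0934 m/s.
v² = 2a·d ⇒ a = v²/(2d) = 16.0934² / (2 × 31.000) = 258.998 / 62.000 = 4.1774 m/s².

Required deceleration ≈ 4.18 m/s²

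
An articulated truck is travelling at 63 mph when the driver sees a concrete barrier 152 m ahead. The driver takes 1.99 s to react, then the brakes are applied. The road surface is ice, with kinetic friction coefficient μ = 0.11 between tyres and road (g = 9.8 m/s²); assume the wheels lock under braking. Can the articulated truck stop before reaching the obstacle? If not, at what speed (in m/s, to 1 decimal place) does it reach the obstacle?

63 mph × 0.44704 = 28.1635 m/s.
a = μg = 0.11 × 9.8 = 1.078 m/s².
Reaction distance = 28.1635 × 1.99 = 56.045 m.
Braking distance needed to stop: v²/(2a) = 793.183 / 2.156 = 367.896 m, so total needed = 56.045 + 367.896 = 423.941 m > 152 m — it cannot stop.
Distance remaining when braking begins: 152 − 56.045 = 95.955 m.
v² = v₀² − 2a·d = 793.183 − 2 × 1.078 × 95.955 = 586.304 m²/s².
v = √586.304 = 24.214 m/s.

No — it strikes the obstacle at 24.2 m/s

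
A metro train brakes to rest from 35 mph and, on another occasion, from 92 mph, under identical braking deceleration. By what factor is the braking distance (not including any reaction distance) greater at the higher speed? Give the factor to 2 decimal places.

Factor ≈ 6.91

Braking distance d = v²/(2a), so with a fixed, d ∝ v².
Factor = (92/35)² = 2.6286² = 6.9095.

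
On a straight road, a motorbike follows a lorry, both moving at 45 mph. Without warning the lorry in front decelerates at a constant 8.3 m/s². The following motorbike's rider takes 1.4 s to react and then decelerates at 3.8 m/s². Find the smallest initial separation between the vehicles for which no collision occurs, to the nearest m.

Minimum gap ≈ 57 m

45 mph × 0.44704 = 20.1168 m/s.
Leader travels v²/(2a_L) = 404.686 / 16.600 = 24.379 m before stopping.
Follower covers v·t_r = 20.1168 × 1.4 = 28.164 m while reacting, then v²/(2a_F) = 404.686 / 7.600 = 53.248 m while braking, for a total of 28.164 + 53.248 = 81.412 m.
Since a_F ≤ a_L and the follower starts braking later, the follower is never slower than the leader, so the closest approach is when both have stopped.
Minimum gap = 81.412 − 24.379 = 57.033 m.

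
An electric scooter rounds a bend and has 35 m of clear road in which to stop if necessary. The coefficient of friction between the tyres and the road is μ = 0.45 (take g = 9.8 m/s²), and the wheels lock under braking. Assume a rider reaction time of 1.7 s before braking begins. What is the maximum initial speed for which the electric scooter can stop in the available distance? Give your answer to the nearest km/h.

Maximum speed ≈ 42 km/h

a = μg = 0.45 × 9.8 = 4.410 m/s².
Stopping distance: v·t_r + v²/(2a) = 35 with t_r = 1.7 s and a = 4.410 m/s².
So v² + 14.994 v − 308.70 = 0.
Positive root: v = −a·t_r + √((a·t_r)² + 2a·d) = −7.497 + √(56.205 + 308.70) = 11.6055 m/s.
11.6055 m/s × 3.6 = 41.780 km/h.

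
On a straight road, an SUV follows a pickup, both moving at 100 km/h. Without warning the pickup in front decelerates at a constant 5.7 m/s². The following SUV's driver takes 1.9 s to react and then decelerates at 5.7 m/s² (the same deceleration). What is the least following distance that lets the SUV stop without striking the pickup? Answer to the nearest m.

Minimum gap ≈ 53 m

100 km/h ÷ 3.6 = 27.7778 m/s.
Leader travels v²/(2a_L) = 771.606 / 11.400 = 67.685 m before stopping.
Follower covers v·t_r = 27.7778 × 1.9 = 52.778 m while reacting, then v²/(2a_F) = 771.606 / 11.400 = 67.685 m while braking, for a total of 52.778 + 67.685 = 120.463 m.
Since a_F ≤ a_L and the follower starts braking later, the follower is never slower than the leader, so the closest approach is when both have stopped.
Minimum gap = 120.463 − 67.685 = 52.778 m.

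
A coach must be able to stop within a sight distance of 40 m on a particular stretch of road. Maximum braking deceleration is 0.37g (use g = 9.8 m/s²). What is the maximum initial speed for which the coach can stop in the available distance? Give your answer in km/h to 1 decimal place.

Maximum speed ≈ 61.3 km/h

a = 0.37 × 9.8 = 3.626 m/s².
v²/(2a) = d ⇒ v = √(2 × 3.626 × 40) = √290.08 = 17.0317 m/s.
17.0317 m/s × 3.6 = 61.314 km/h.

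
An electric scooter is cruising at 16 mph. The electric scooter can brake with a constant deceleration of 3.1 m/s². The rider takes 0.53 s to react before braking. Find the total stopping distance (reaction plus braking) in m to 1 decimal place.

Total stopping distance ≈ 12.0 m

16 mph × 0.44704 = 7.1526 m/s.
Reaction distance = v·t_r = 7.1526 × 0.53 = 3.791 m.
Braking distance = v²/(2a) = 7.1526² / (2 × 3.100) = 51.160 / 6.200 = 8.252 m.
Total = 3.791 + 8.252 = 12.043 m.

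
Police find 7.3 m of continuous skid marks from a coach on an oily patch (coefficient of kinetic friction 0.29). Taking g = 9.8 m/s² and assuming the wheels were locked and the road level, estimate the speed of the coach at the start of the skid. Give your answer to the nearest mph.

Initial speed ≈ 14 mph

Deceleration a = μg = 0.29 × 9.8 = 2.842 m/s².
v = √(2a·d) = √(2 × 2.842 × 7.3) = √41.493 = 6.4415 m/s.
= 6.4415 ÷ 0.44704 = 14.409 mph.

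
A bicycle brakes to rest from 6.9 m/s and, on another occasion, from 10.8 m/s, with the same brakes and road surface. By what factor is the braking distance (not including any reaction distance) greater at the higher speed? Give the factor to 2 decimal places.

Factor ≈ 2.45

Braking distance d = v²/(2a), so with a fixed, d ∝ v².
Factor = (10.8/6.9)² = 1.5652² = 2.4499.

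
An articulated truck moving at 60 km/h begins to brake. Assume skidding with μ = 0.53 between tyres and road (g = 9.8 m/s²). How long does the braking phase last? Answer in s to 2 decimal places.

60 km/h ÷ 3.6 = 16.6667 m/s.
a = μg = 0.53 × 9.8 = 5.194 m/s².
Braking time = v/a = 16.6667 / 5.194 = 3.209 s.

Braking time ≈ 3.21 s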